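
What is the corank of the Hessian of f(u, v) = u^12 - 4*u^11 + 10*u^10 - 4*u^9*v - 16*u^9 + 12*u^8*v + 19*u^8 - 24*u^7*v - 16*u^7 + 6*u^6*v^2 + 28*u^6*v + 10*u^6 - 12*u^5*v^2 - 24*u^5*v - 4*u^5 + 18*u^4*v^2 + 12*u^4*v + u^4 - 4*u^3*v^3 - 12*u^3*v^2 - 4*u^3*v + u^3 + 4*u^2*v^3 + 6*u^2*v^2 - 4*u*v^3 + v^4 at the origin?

2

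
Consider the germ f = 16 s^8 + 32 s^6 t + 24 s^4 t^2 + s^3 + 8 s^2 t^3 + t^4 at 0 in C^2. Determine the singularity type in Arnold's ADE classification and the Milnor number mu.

The Hessian of f at 0 has rank 0. Corank 2; j^3 = s^3 is a perfect cube, so E-series; the 4-jet and mu = 6 give E_6.

Type E_6, Milnor number mu = 6.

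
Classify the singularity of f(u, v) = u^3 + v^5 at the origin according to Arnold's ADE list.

E_8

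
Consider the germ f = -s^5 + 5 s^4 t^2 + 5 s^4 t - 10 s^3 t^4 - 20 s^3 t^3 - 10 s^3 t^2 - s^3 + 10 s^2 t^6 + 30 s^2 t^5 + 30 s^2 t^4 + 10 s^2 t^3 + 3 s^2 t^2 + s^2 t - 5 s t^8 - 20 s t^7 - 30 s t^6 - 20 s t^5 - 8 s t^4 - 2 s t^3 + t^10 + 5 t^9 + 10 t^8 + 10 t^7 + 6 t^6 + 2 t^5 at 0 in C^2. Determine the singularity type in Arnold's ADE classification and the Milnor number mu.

Type D6, Milnor number mu = 6.

The Hessian of f at 0 has rank 0. Corank 2; j^3 = -s^2*(s - t) has shape L^2 M (L != M), so D-series; mu = 6 gives D_6.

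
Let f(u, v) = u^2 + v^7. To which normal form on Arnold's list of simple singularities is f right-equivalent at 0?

A6

The Hessian of f at 0 is [[2, 0], [0, 0]] with rank 1, so corank 1. A Groebner basis of the Jacobian ideal J(f) in C{u,v} is {v^6, u}; counting standard monomials gives mu = 6. Corank 1: A-series; mu = 6 gives A_6.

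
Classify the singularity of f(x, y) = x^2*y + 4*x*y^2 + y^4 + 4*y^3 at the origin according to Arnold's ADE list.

The Hessian of f at 0 is [[0, 0], [0, 0]] with rank 0, so corank 2. A Groebner basis of the Jacobian ideal J(f) in C{x,y} is {x^3 - 2*x^2 + 8*y^2, x^2/4 + y^3 - y^2, x*y + 2*y^2}; counting standard monomials gives mu = 5. Corank 2; j^3 = y*(x + 2*y)^2 has shape L^2 M (L != M), so D-series; mu = 5 gives D_5.

D5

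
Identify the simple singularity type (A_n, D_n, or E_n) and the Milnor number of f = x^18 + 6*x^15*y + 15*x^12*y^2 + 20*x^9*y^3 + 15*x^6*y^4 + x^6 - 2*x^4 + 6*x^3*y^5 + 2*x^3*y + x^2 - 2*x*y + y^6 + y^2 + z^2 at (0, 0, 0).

Type A_5, Milnor number mu = 5.

The Hessian of f at 0 has rank 2. Corank 1: A-series; mu = 5 gives A_5.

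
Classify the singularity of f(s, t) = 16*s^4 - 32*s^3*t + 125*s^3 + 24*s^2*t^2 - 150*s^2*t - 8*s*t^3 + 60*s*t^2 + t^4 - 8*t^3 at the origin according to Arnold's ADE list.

The Hessian of f at 0 has rank 0. Corank 2; j^3 = (5*s - 2*t)^3 is a perfect cube, so E-series; the 4-jet and mu = 6 give E_6.

E6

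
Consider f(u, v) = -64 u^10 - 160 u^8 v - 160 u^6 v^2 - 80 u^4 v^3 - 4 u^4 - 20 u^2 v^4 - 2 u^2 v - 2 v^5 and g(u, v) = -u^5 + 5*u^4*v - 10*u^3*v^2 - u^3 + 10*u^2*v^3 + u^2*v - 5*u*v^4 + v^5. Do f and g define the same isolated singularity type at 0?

Yes.

The Hessian of f at 0 is [[0, 0], [0, 0]] with rank 0, so corank 2. A Groebner basis of the Jacobian ideal J(f) in C{u,v} is {u^2/5 + v^4, u^3, u*v}; counting standard monomials gives mu = 6. Corank 2; j^3 = -2*u^2*v has shape L^2 M (L != M), so D-series; mu = 6 gives D_6. The Hessian of g at 0 is [[0, 0], [0, 0]] with rank 0, so corank 2. A Groebner basis of the Jacobian ideal J(g) in C{u,v} is {u*v/5 + v^4, u*v^2, u^2 - u*v}; counting standard monomials gives mu = 6. Corank 2; j^3 = -u^2*(u - v) has shape L^2 M (L != M), so D-series; mu = 6 gives D_6. Both have type D_6, hence right-equivalent.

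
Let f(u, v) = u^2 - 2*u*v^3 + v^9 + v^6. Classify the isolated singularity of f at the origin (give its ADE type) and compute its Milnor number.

The Hessian of f at 0 has rank 1. Corank 1: A-series; mu = 8 gives A_8.

Type A8, Milnor number mu = 8.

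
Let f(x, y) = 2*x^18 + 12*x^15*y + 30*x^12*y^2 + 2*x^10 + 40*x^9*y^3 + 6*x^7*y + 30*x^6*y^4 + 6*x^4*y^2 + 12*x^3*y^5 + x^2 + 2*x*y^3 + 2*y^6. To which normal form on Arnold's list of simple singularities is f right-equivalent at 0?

A5

The Hessian of f at 0 is [[2, 0], [0, 0]] with rank 1, so corank 1. A Groebner basis of the Jacobian ideal J(f) in C{x,y} is {x*y^2, x + y^3, x^2}; counting standard monomials gives mu = 5. Corank 1: A-series; mu = 5 gives A_5.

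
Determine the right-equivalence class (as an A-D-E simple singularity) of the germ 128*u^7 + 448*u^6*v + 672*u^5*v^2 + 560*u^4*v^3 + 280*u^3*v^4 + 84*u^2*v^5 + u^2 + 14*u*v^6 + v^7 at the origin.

A_{6}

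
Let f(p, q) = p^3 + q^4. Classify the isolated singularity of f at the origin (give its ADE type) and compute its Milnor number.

Type E_{6}, Milnor number mu = 6.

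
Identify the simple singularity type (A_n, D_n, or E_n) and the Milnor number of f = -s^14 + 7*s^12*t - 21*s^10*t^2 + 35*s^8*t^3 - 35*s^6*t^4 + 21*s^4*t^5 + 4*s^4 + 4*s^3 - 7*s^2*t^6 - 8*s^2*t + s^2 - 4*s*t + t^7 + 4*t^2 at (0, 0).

Type A6, Milnor number mu = 6.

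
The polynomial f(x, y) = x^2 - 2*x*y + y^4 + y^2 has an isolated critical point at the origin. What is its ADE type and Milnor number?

Type A3, Milnor number mu = 3.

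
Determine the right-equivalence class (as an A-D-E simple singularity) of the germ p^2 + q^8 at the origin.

A_{7}

The Hessian of f at 0 has rank 1. Corank 1: A-series; mu = 7 gives A_7.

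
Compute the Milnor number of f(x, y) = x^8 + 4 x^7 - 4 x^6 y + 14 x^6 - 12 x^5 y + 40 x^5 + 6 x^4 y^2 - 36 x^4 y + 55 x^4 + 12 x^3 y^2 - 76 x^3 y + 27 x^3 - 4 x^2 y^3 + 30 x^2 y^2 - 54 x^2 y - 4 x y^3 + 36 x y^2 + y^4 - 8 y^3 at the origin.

6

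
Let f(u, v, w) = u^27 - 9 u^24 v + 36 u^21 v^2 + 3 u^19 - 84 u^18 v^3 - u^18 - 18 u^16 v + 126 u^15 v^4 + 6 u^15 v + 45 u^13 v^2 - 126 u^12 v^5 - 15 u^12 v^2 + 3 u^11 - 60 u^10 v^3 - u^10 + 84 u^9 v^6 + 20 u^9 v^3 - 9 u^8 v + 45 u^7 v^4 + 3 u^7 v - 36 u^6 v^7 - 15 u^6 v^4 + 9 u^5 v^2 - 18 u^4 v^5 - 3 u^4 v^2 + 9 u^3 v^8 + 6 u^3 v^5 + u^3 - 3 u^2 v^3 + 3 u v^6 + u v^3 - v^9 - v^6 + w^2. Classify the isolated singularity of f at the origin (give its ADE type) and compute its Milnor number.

The Hessian of f at 0 is [[0, 0, 0], [0, 0, 0], [0, 0, 2]] with rank 1, so corank 2. A Groebner basis of the Jacobian ideal J(f) in C{u,v,w} is {u^3, u*v^2, 3*u^2 + v^3, w}; counting standard monomials gives mu = 7. Corank 2; j^3 = u^3 is a perfect cube, so E-series; the 4-jet and mu = 7 give E_7.

Type E_{7}, Milnor number mu = 7.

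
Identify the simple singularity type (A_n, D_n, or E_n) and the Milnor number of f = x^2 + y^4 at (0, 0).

Type A_{3}, Milnor number mu = 3.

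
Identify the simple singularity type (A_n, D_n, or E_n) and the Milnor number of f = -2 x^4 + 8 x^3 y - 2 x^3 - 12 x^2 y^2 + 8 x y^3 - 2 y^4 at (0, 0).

Type E_{6}, Milnor number mu = 6.

The Hessian of f at 0 has rank 0. Corank 2; j^3 = -2*x^3 is a perfect cube, so E-series; the 4-jet and mu = 6 give E_6.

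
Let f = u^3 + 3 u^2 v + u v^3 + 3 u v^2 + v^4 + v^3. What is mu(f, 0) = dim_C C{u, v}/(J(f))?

The Hessian of f at 0 is [[0, 0], [0, 0]] with rank 0, so corank 2. A Groebner basis of the Jacobian ideal J(f) in C{u,v} is {u^3 + 3*u^2*v + 6*u^2 + 12*u*v + 6*v^2, -3*u^2 + u*v^2 - 6*u*v - 3*v^2, 3*u^2 + 6*u*v + v^3 + 3*v^2}; counting standard monomials gives mu = 7. Corank 2; j^3 = (u + v)^3 is a perfect cube, so E-series; the 4-jet and mu = 7 give E_7.

7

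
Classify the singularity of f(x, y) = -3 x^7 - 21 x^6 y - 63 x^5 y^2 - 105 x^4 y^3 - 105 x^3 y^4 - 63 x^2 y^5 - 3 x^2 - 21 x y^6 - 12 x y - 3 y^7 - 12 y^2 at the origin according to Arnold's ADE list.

The Hessian of f at 0 has rank 1. Corank 1: A-series; mu = 6 gives A_6.

A_6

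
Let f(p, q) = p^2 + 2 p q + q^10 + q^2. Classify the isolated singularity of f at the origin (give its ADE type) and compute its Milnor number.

Type A_9, Milnor number mu = 9.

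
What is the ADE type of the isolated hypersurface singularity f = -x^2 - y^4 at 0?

A3

The Hessian of f at 0 has rank 1. Corank 1: A-series; mu = 3 gives A_3.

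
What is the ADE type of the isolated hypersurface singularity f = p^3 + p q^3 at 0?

The Hessian of f at 0 is [[0, 0], [0, 0]] with rank 0, so corank 2. A Groebner basis of the Jacobian ideal J(f) in C{p,q} is {p^3, p*q^2, 3*p^2 + q^3}; counting standard monomials gives mu = 7. Corank 2; j^3 = p^3 is a perfect cube, so E-series; the 4-jet and mu = 7 give E_7.

E7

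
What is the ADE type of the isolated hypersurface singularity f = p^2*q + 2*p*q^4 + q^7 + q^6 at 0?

D_7

The Hessian of f at 0 has rank 0. Corank 2; j^3 = p^2*q has shape L^2 M (L != M), so D-series; mu = 7 gives D_7.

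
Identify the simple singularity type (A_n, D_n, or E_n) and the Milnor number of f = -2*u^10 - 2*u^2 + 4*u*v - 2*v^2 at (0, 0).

Type A9, Milnor number mu = 9.

The Hessian of f at 0 has rank 1. Corank 1: A-series; mu = 9 gives A_9.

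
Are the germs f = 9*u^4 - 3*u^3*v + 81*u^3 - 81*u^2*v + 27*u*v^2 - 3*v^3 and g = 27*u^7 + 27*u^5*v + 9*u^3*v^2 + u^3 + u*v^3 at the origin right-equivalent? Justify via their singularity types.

Yes.

The Hessian of f at 0 has rank 0. Corank 2; j^3 = 3*(3*u - v)^3 is a perfect cube, so E-series; the 4-jet and mu = 7 give E_7. The Hessian of g at 0 has rank 0. Corank 2; j^3 = u^3 is a perfect cube, so E-series; the 4-jet and mu = 7 give E_7. Both have type E_7, hence right-equivalent.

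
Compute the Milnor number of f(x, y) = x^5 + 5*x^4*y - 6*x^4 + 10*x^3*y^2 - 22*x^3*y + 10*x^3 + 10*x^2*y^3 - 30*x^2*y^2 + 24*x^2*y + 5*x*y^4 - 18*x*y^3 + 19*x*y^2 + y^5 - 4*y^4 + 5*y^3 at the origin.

4

The Hessian of f at 0 has rank 0. Corank 2; j^3 = (x + y)*(10*x^2 + 14*x*y + 5*y^2) splits into three distinct lines over C (the quadratic factor has nonzero discriminant), so D_4.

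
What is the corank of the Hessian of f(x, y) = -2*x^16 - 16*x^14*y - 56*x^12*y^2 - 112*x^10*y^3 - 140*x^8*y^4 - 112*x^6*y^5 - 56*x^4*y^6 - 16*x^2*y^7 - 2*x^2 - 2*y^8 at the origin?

The Hessian at 0 is [[-4, 0], [0, 0]] of rank 1; hence corank 1.

1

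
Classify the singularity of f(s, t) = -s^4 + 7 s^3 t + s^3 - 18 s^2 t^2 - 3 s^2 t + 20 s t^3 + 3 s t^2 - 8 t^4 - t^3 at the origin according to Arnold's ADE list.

E7

The Hessian of f at 0 has rank 0. Corank 2; j^3 = (s - t)^3 is a perfect cube, so E-series; the 4-jet and mu = 7 give E_7.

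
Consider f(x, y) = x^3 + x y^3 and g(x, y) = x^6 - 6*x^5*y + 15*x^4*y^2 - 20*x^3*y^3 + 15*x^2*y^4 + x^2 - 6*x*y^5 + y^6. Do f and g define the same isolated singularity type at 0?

The Hessian of f at 0 is [[0, 0], [0, 0]] with rank 0, so corank 2. A Groebner basis of the Jacobian ideal J(f) in C{x,y} is {x^3, x*y^2, 3*x^2 + y^3}; counting standard monomials gives mu = 7. Corank 2; j^3 = x^3 is a perfect cube, so E-series; the 4-jet and mu = 7 give E_7. The Hessian of g at 0 is [[2, 0], [0, 0]] with rank 1, so corank 1. A Groebner basis of the Jacobian ideal J(g) in C{x,y} is {y^5, x}; counting standard monomials gives mu = 5. Corank 1: A-series; mu = 5 gives A_5. f is E_7 but g is A_5, hence not right-equivalent.

No.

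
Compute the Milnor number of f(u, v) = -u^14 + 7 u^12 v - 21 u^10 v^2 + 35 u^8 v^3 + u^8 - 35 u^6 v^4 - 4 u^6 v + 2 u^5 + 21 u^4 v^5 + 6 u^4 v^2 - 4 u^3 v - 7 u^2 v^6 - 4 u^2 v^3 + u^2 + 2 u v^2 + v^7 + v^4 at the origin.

6

The Hessian of f at 0 is [[2, 0], [0, 0]] with rank 1, so corank 1. A Groebner basis of the Jacobian ideal J(f) in C{u,v} is {u^3, u^2*v - u/2 - v^2/2, u^2 + u*v^2, u*v + v^3}; counting standard monomials gives mu = 6. Corank 1: A-series; mu = 6 gives A_6.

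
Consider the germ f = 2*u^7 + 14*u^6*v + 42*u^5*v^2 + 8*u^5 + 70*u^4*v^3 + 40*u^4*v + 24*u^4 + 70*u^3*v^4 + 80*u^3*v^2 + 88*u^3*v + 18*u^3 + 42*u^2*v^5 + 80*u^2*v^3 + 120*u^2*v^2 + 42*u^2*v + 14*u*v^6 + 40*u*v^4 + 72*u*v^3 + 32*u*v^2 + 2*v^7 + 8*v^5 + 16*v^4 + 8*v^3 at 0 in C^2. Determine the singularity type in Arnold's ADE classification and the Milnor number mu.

The Hessian of f at 0 has rank 0. Corank 2; j^3 = 2*(u + v)*(3*u + 2*v)^2 has shape L^2 M (L != M), so D-series; mu = 8 gives D_8.

Type D_8, Milnor number mu = 8.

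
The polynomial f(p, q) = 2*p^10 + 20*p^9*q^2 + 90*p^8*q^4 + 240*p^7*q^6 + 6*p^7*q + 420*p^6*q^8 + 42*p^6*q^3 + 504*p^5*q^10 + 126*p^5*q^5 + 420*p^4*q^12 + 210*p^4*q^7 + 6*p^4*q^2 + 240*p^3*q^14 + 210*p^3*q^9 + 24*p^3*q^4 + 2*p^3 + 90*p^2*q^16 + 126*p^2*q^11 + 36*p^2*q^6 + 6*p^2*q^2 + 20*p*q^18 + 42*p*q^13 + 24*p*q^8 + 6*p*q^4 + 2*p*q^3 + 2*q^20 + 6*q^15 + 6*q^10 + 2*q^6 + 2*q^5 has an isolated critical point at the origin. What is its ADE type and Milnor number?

Type E_7, Milnor number mu = 7.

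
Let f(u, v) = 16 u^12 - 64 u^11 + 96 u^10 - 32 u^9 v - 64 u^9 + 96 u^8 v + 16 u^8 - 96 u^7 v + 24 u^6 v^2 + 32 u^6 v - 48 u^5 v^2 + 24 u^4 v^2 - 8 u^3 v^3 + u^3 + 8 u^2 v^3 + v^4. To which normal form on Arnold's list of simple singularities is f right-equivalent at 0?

E6

The Hessian of f at 0 is [[0, 0], [0, 0]] with rank 0, so corank 2. A Groebner basis of the Jacobian ideal J(f) in C{u,v} is {v^3, u^2}; counting standard monomials gives mu = 6. Corank 2; j^3 = u^3 is a perfect cube, so E-series; the 4-jet and mu = 6 give E_6.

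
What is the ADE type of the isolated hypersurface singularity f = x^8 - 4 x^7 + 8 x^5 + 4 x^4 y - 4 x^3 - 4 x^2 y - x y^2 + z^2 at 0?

D9

The Hessian of f at 0 has rank 1. Corank 2; j^3 = -x*(2*x + y)^2 has shape L^2 M (L != M), so D-series; mu = 9 gives D_9.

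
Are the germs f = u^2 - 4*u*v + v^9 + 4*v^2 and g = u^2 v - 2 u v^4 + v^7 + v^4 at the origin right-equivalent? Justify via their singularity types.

No.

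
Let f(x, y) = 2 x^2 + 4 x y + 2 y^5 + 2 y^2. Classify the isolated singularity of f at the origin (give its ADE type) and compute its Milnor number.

Type A4, Milnor number mu = 4.

The Hessian of f at 0 is [[4, 4], [4, 4]] with rank 1, so corank 1. A Groebner basis of the Jacobian ideal J(f) in C{x,y} is {y^4, x + y}; counting standard monomials gives mu = 4. Corank 1: A-series; mu = 4 gives A_4.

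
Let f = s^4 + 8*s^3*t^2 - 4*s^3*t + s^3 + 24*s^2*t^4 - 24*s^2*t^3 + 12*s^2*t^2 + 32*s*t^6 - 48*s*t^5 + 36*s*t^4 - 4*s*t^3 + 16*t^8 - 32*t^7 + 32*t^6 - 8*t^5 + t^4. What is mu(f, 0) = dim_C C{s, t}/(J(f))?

6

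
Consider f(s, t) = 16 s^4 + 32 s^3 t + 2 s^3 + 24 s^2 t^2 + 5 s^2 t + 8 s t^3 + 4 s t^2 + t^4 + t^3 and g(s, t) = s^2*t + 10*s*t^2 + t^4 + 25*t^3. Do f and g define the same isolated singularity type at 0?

The Hessian of f at 0 is [[0, 0], [0, 0]] with rank 0, so corank 2. A Groebner basis of the Jacobian ideal J(f) in C{s,t} is {s*t^2 + s*t/8 + t^2/8, -s*t/8 + t^3 - t^2/8, s^2 + 3*s*t/2 + t^2/2}; counting standard monomials gives mu = 5. Corank 2; j^3 = (s + t)^2*(2*s + t) has shape L^2 M (L != M), so D-series; mu = 5 gives D_5. The Hessian of g at 0 is [[0, 0], [0, 0]] with rank 0, so corank 2. A Groebner basis of the Jacobian ideal J(g) in C{s,t} is {s^3 - 125*s^2/4 + 3125*t^2/4, s^2/4 + t^3 - 25*t^2/4, s*t + 5*t^2}; counting standard monomials gives mu = 5. Corank 2; j^3 = t*(s + 5*t)^2 has shape L^2 M (L != M), so D-series; mu = 5 gives D_5. Both have type D_5, hence right-equivalent.

Yes.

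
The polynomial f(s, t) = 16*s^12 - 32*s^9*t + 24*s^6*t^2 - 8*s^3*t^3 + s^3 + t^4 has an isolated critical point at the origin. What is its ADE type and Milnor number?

The Hessian of f at 0 has rank 0. Corank 2; j^3 = s^3 is a perfect cube, so E-series; the 4-jet and mu = 6 give E_6.

Type E_{6}, Milnor number mu = 6.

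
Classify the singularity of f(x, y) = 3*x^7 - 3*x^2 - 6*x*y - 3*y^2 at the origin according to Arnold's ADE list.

The Hessian of f at 0 has rank 1. Corank 1: A-series; mu = 6 gives A_6.

A_{6}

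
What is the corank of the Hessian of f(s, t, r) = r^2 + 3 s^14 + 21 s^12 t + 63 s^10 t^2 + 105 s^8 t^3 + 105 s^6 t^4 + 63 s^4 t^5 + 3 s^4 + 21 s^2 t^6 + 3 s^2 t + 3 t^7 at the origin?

Hessian at 0 has rank 1.

2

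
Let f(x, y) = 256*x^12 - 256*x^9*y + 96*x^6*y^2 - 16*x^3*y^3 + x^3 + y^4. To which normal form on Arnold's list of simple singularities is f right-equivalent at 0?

E_{6}

The Hessian of f at 0 is [[0, 0], [0, 0]] with rank 0, so corank 2. A Groebner basis of the Jacobian ideal J(f) in C{x,y} is {y^3, x^2}; counting standard monomials gives mu = 6. Corank 2; j^3 = x^3 is a perfect cube, so E-series; the 4-jet and mu = 6 give E_6.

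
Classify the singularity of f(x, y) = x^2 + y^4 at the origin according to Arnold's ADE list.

The Hessian of f at 0 has rank 1. Corank 1: A-series; mu = 3 gives A_3.

A_3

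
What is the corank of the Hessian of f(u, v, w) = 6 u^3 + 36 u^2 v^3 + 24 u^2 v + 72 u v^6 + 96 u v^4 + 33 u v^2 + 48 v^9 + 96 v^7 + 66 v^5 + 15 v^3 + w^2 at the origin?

Hessian at 0 has rank 1.

2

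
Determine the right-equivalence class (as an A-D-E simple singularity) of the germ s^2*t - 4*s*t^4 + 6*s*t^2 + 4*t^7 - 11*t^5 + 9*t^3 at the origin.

D_{6}

The Hessian of f at 0 has rank 0. Corank 2; j^3 = t*(s + 3*t)^2 has shape L^2 M (L != M), so D-series; mu = 6 gives D_6.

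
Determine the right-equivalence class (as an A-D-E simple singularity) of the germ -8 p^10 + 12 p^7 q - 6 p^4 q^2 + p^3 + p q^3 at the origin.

E7

The Hessian of f at 0 has rank 0. Corank 2; j^3 = p^3 is a perfect cube, so E-series; the 4-jet and mu = 7 give E_7.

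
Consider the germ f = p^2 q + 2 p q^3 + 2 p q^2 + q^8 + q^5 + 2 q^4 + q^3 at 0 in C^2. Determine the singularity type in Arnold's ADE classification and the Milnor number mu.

Type D9, Milnor number mu = 9.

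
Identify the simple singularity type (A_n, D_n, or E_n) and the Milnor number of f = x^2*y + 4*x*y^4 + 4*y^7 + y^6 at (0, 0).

Type D7, Milnor number mu = 7.

The Hessian of f at 0 has rank 0. Corank 2; j^3 = x^2*y has shape L^2 M (L != M), so D-series; mu = 7 gives D_7.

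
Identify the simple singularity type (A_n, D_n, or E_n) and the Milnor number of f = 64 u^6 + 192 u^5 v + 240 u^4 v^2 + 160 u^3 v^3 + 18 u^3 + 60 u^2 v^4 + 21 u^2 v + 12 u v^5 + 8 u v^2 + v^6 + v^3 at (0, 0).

The Hessian of f at 0 has rank 0. Corank 2; j^3 = (2*u + v)*(3*u + v)^2 has shape L^2 M (L != M), so D-series; mu = 7 gives D_7.

Type D_{7}, Milnor number mu = 7.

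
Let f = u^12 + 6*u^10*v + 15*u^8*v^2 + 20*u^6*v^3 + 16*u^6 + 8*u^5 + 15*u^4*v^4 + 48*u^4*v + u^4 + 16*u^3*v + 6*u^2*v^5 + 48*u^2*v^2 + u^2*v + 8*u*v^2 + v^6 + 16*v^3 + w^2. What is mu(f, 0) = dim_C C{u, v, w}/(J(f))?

The Hessian of f at 0 has rank 1. Corank 2; j^3 = v*(u + 4*v)^2 has shape L^2 M (L != M), so D-series; mu = 7 gives D_7.

7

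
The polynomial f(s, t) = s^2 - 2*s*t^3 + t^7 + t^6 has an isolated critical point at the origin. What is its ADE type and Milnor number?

The Hessian of f at 0 is [[2, 0], [0, 0]] with rank 1, so corank 1. A Groebner basis of the Jacobian ideal J(f) in C{s,t} is {-s + t^3, s^2}; counting standard monomials gives mu = 6. Corank 1: A-series; mu = 6 gives A_6.

Type A_6, Milnor number mu = 6.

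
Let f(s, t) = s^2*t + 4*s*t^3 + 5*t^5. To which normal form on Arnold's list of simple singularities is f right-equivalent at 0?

D_{6}

The Hessian of f at 0 has rank 0. Corank 2; j^3 = s^2*t has shape L^2 M (L != M), so D-series; mu = 6 gives D_6.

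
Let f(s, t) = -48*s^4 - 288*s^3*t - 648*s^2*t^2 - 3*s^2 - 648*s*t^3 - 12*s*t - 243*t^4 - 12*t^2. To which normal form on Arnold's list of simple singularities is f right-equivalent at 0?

The Hessian of f at 0 has rank 1. Corank 1: A-series; mu = 3 gives A_3.

A_{3}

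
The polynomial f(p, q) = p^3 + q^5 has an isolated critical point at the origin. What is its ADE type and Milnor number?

Type E8, Milnor number mu = 8.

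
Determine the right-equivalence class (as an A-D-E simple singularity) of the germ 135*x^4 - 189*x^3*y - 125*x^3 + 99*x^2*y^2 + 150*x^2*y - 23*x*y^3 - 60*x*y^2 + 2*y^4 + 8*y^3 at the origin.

E7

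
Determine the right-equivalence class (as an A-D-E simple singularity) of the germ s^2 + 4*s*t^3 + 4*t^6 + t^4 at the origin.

A3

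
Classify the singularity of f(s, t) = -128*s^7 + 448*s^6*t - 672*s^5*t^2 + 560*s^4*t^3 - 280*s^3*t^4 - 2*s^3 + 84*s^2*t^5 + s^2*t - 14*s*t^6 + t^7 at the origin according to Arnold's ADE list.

The Hessian of f at 0 is [[0, 0], [0, 0]] with rank 0, so corank 2. A Groebner basis of the Jacobian ideal J(f) in C{s,t} is {s*t/14 + t^6, s*t^2, s^2 - s*t/2}; counting standard monomials gives mu = 8. Corank 2; j^3 = -s^2*(2*s - t) has shape L^2 M (L != M), so D-series; mu = 8 gives D_8.

D_{8}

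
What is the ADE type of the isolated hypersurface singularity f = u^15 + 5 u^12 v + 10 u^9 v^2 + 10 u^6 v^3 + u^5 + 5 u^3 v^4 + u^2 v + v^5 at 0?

The Hessian of f at 0 has rank 0. Corank 2; j^3 = u^2*v has shape L^2 M (L != M), so D-series; mu = 6 gives D_6.

D_6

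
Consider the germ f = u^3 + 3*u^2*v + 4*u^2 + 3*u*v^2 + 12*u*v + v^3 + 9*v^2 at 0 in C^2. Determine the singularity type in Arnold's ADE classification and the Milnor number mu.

The Hessian of f at 0 is [[8, 12], [12, 18]] with rank 1, so corank 1. A Groebner basis of the Jacobian ideal J(f) in C{u,v} is {v^2, u + 3*v/2}; counting standard monomials gives mu = 2. Corank 1: A-series; mu = 2 gives A_2.

Type A2, Milnor number mu = 2.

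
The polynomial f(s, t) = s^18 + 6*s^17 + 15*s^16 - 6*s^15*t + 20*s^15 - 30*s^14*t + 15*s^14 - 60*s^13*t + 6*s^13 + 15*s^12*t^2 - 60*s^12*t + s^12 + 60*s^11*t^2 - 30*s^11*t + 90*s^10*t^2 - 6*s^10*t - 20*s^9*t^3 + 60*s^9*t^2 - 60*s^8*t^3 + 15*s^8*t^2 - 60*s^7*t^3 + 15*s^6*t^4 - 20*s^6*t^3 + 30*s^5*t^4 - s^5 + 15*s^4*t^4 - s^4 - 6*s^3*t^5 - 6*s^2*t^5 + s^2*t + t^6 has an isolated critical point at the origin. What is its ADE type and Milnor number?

Type D_7, Milnor number mu = 7.

The Hessian of f at 0 has rank 0. Corank 2; j^3 = s^2*t has shape L^2 M (L != M), so D-series; mu = 7 gives D_7.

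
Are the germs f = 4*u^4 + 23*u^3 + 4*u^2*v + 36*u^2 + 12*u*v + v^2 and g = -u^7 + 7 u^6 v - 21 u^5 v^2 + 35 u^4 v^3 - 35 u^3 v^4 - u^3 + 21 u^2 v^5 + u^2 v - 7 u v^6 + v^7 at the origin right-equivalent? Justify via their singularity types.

No.

The Hessian of f at 0 has rank 1. Corank 1: A-series; mu = 2 gives A_2. The Hessian of g at 0 has rank 0. Corank 2; j^3 = -u^2*(u - v) has shape L^2 M (L != M), so D-series; mu = 8 gives D_8. f is A_2 but g is D_8, hence not right-equivalent.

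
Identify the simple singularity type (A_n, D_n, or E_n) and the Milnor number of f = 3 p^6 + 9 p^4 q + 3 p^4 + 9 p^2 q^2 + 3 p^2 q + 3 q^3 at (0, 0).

The Hessian of f at 0 is [[0, 0], [0, 0]] with rank 0, so corank 2. A Groebner basis of the Jacobian ideal J(f) in C{p,q} is {q^3, p^2 + 3*q^2, p*q}; counting standard monomials gives mu = 4. Corank 2; j^3 = 3*q*(p^2 + q^2) splits into three distinct lines over C (the quadratic factor has nonzero discriminant), so D_4.

Type D4, Milnor number mu = 4.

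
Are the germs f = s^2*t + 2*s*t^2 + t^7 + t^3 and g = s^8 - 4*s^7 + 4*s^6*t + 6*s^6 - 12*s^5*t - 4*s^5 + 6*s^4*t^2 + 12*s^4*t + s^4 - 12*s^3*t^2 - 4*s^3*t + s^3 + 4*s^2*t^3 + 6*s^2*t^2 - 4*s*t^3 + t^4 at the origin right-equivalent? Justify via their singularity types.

No.

The Hessian of f at 0 has rank 0. Corank 2; j^3 = t*(s + t)^2 has shape L^2 M (L != M), so D-series; mu = 8 gives D_8. The Hessian of g at 0 has rank 0. Corank 2; j^3 = s^3 is a perfect cube, so E-series; the 4-jet and mu = 6 give E_6. f is D_8 but g is E_6, hence not right-equivalent.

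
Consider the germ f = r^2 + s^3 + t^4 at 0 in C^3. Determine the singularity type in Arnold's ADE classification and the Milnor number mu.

Type E6, Milnor number mu = 6.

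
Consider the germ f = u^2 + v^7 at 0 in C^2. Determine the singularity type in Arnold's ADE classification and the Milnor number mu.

Type A_6, Milnor number mu = 6.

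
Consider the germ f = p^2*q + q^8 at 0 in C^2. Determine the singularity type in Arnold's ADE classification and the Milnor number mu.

Type D_{9}, Milnor number mu = 9.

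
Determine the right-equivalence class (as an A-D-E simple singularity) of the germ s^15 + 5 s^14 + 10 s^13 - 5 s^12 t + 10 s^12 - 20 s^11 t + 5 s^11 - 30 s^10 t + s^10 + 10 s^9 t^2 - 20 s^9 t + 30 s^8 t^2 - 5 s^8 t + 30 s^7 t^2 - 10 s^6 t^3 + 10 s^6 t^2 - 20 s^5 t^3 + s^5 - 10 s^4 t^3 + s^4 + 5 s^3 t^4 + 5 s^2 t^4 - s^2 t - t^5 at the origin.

D_6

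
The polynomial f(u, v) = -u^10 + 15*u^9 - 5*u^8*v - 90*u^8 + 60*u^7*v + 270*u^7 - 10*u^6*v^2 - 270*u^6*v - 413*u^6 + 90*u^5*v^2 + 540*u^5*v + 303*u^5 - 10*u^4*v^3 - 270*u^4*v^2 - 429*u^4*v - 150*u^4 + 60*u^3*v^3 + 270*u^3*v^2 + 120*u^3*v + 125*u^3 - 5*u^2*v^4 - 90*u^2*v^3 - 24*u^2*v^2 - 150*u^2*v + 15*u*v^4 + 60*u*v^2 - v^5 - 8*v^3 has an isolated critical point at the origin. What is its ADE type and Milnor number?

Type E_8, Milnor number mu = 8.

The Hessian of f at 0 has rank 0. Corank 2; j^3 = (5*u - 2*v)^3 is a perfect cube, so E-series; the 5-jet and mu = 8 give E_8.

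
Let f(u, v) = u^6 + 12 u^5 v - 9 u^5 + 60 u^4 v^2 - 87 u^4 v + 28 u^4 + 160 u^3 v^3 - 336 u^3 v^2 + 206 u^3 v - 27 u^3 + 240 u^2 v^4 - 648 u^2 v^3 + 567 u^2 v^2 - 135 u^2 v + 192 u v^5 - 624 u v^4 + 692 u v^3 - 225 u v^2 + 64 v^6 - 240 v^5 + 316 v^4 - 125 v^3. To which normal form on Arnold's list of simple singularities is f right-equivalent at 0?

E6

The Hessian of f at 0 has rank 0. Corank 2; j^3 = -(3*u + 5*v)^3 is a perfect cube, so E-series; the 4-jet and mu = 6 give E_6.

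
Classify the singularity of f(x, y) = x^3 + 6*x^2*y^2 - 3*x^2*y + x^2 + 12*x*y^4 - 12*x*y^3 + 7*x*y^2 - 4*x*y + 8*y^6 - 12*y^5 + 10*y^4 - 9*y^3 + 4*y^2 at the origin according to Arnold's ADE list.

A_{2}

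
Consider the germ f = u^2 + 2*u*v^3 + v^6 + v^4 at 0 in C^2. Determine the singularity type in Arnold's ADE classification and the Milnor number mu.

The Hessian of f at 0 has rank 1. Corank 1: A-series; mu = 3 gives A_3.

Type A_{3}, Milnor number mu = 3.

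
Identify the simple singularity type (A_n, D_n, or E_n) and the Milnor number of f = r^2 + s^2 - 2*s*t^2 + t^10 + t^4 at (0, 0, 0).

The Hessian of f at 0 is [[2, 0, 0], [0, 0, 0], [0, 0, 2]] with rank 2, so corank 1. A Groebner basis of the Jacobian ideal J(f) in C{s,t,r} is {s^5, s^4*t, -s + t^2, r}; counting standard monomials gives mu = 9. Corank 1: A-series; mu = 9 gives A_9.

Type A_9, Milnor number mu = 9.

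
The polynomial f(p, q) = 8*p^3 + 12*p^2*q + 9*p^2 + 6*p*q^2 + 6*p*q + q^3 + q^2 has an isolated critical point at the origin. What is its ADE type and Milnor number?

The Hessian of f at 0 has rank 1. Corank 1: A-series; mu = 2 gives A_2.

Type A2, Milnor number mu = 2.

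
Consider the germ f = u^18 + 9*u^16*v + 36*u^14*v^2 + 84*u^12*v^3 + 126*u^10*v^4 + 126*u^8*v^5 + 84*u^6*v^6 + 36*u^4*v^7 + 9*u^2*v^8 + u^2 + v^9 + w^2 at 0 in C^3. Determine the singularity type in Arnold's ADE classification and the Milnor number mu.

The Hessian of f at 0 has rank 2. Corank 1: A-series; mu = 8 gives A_8.

Type A8, Milnor number mu = 8.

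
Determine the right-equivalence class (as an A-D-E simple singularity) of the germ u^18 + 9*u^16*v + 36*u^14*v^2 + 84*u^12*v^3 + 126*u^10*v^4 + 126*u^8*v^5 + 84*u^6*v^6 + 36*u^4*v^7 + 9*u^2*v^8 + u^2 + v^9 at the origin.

A_{8}

The Hessian of f at 0 is [[2, 0], [0, 0]] with rank 1, so corank 1. A Groebner basis of the Jacobian ideal J(f) in C{u,v} is {v^8, u}; counting standard monomials gives mu = 8. Corank 1: A-series; mu = 8 gives A_8.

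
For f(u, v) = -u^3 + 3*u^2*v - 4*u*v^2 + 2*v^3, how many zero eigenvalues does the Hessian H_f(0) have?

2

Hessian at 0 has rank 0.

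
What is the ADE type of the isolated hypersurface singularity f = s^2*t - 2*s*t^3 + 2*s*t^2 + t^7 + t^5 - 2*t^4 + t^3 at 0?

D_{8}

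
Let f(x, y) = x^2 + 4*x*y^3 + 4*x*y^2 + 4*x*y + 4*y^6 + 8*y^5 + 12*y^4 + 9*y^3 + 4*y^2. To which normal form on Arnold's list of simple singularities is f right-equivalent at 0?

A2

The Hessian of f at 0 has rank 1. Corank 1: A-series; mu = 2 gives A_2.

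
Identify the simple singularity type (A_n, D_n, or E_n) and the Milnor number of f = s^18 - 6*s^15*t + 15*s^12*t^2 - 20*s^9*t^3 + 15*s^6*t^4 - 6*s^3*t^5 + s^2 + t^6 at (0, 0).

Type A_{5}, Milnor number mu = 5.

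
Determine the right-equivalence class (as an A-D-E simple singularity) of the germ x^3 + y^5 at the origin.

The Hessian of f at 0 has rank 0. Corank 2; j^3 = x^3 is a perfect cube, so E-series; the 5-jet and mu = 8 give E_8.

E_8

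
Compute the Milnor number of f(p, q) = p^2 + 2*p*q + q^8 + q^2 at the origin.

7

The Hessian of f at 0 has rank 1. Corank 1: A-series; mu = 7 gives A_7.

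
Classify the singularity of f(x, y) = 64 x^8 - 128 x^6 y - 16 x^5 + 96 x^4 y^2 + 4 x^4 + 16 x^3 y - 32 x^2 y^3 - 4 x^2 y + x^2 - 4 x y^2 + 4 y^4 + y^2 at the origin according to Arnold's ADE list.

The Hessian of f at 0 has rank 2. Corank 0: nondegenerate Morse point, so A_1.

A_1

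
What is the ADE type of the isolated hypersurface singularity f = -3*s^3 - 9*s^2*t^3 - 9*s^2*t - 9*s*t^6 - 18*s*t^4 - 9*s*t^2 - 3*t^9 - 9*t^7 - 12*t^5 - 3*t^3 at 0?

The Hessian of f at 0 has rank 0. Corank 2; j^3 = -3*(s + t)^3 is a perfect cube, so E-series; the 5-jet and mu = 8 give E_8.

E_8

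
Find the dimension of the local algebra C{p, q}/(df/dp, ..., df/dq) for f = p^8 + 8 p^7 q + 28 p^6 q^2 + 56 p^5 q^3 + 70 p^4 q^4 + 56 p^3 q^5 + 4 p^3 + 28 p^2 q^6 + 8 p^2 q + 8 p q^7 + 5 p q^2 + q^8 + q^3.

9

The Hessian of f at 0 has rank 0. Corank 2; j^3 = (p + q)*(2*p + q)^2 has shape L^2 M (L != M), so D-series; mu = 9 gives D_9.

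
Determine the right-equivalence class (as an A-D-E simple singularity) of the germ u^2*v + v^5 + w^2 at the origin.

The Hessian of f at 0 has rank 1. Corank 2; j^3 = u^2*v has shape L^2 M (L != M), so D-series; mu = 6 gives D_6.

D6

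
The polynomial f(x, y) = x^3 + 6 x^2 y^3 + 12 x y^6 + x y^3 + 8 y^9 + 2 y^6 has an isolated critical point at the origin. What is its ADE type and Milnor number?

The Hessian of f at 0 has rank 0. Corank 2; j^3 = x^3 is a perfect cube, so E-series; the 4-jet and mu = 7 give E_7.

Type E7, Milnor number mu = 7.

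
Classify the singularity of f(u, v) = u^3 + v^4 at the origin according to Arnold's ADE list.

The Hessian of f at 0 has rank 0. Corank 2; j^3 = u^3 is a perfect cube, so E-series; the 4-jet and mu = 6 give E_6.

E_6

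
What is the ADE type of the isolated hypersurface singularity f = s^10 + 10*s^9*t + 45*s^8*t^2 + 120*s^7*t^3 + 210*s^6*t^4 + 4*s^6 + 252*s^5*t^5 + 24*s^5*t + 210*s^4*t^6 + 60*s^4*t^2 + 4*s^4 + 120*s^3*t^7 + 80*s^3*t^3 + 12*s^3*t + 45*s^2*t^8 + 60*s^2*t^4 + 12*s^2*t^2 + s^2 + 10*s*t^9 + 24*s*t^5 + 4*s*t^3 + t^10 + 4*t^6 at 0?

The Hessian of f at 0 has rank 1. Corank 1: A-series; mu = 9 gives A_9.

A9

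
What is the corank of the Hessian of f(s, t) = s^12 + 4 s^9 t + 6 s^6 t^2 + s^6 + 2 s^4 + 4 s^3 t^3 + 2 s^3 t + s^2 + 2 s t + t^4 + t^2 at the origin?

Hessian at 0 has rank 1.

1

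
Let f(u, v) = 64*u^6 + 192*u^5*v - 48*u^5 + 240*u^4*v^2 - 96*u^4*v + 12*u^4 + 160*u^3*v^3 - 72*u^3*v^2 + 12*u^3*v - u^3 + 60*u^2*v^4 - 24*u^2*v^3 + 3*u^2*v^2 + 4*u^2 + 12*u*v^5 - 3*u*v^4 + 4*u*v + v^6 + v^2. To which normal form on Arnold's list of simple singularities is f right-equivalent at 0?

The Hessian of f at 0 is [[8, 4], [4, 2]] with rank 1, so corank 1. A Groebner basis of the Jacobian ideal J(f) in C{u,v} is {v^2, u + v/2}; counting standard monomials gives mu = 2. Corank 1: A-series; mu = 2 gives A_2.

A_{2}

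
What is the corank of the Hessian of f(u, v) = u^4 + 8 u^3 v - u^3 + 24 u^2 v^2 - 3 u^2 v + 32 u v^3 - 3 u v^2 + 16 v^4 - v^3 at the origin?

2

Hessian at 0 has rank 0.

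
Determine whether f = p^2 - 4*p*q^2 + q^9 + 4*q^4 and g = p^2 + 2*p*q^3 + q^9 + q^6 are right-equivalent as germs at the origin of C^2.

Yes.

The Hessian of f at 0 is [[2, 0], [0, 0]] with rank 1, so corank 1. A Groebner basis of the Jacobian ideal J(f) in C{p,q} is {p^4, -p/2 + q^2}; counting standard monomials gives mu = 8. Corank 1: A-series; mu = 8 gives A_8. The Hessian of g at 0 is [[2, 0], [0, 0]] with rank 1, so corank 1. A Groebner basis of the Jacobian ideal J(g) in C{p,q} is {p^2*q^2, p^3, p + q^3}; counting standard monomials gives mu = 8. Corank 1: A-series; mu = 8 gives A_8. Both have type A_8, hence right-equivalent.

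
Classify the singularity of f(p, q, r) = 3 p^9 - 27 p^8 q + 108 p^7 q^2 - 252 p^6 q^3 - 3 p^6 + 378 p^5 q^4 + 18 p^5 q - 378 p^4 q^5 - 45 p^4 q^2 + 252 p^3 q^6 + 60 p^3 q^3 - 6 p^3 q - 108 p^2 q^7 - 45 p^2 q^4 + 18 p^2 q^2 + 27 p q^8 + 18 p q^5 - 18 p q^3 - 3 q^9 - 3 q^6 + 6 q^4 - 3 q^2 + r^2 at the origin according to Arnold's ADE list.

A_8

The Hessian of f at 0 has rank 2. Corank 1: A-series; mu = 8 gives A_8.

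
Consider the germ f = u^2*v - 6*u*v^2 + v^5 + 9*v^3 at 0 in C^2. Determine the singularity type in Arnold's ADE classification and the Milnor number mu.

The Hessian of f at 0 is [[0, 0], [0, 0]] with rank 0, so corank 2. A Groebner basis of the Jacobian ideal J(f) in C{u,v} is {u^2/5 + v^4 - 9*v^2/5, u^3 - 27*v^3, u*v - 3*v^2}; counting standard monomials gives mu = 6. Corank 2; j^3 = v*(u - 3*v)^2 has shape L^2 M (L != M), so D-series; mu = 6 gives D_6.

Type D6, Milnor number mu = 6.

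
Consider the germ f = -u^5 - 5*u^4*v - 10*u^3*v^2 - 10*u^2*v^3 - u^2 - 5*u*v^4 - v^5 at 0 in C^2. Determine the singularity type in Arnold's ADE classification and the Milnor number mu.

Type A_4, Milnor number mu = 4.

The Hessian of f at 0 is [[-2, 0], [0, 0]] with rank 1, so corank 1. A Groebner basis of the Jacobian ideal J(f) in C{u,v} is {v^4, u}; counting standard monomials gives mu = 4. Corank 1: A-series; mu = 4 gives A_4.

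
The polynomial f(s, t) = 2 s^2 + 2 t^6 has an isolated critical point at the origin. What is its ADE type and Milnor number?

The Hessian of f at 0 has rank 1. Corank 1: A-series; mu = 5 gives A_5.

Type A_5, Milnor number mu = 5.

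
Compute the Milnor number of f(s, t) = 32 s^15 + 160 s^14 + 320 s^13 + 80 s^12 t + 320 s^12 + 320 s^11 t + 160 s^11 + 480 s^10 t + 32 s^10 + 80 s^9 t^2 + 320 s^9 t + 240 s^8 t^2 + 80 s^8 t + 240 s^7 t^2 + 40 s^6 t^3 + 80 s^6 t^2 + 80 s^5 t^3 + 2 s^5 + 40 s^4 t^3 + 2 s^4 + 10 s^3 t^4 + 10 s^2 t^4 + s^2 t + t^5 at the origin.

6

The Hessian of f at 0 has rank 0. Corank 2; j^3 = s^2*t has shape L^2 M (L != M), so D-series; mu = 6 gives D_6.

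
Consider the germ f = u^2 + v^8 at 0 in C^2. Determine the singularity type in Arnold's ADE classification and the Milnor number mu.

The Hessian of f at 0 is [[2, 0], [0, 0]] with rank 1, so corank 1. A Groebner basis of the Jacobian ideal J(f) in C{u,v} is {v^7, u}; counting standard monomials gives mu = 7. Corank 1: A-series; mu = 7 gives A_7.

Type A7, Milnor number mu = 7.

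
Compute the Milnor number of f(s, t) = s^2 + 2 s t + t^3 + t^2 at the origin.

2

The Hessian of f at 0 has rank 1. Corank 1: A-series; mu = 2 gives A_2.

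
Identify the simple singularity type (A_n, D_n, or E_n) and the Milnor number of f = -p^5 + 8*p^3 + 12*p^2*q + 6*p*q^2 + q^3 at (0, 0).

Type E_{8}, Milnor number mu = 8.

The Hessian of f at 0 has rank 0. Corank 2; j^3 = (2*p + q)^3 is a perfect cube, so E-series; the 5-jet and mu = 8 give E_8.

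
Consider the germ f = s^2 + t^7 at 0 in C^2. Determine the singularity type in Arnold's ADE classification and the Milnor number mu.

Type A_6, Milnor number mu = 6.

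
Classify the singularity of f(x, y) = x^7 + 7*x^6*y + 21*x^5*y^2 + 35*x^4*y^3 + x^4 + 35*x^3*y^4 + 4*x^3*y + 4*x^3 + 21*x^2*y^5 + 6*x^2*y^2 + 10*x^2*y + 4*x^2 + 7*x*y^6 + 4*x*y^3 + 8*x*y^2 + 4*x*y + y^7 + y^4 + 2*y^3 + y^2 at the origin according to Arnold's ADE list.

A6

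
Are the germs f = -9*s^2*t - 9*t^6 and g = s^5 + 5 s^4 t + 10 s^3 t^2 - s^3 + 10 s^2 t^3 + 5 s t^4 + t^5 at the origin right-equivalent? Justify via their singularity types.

The Hessian of f at 0 has rank 0. Corank 2; j^3 = -9*s^2*t has shape L^2 M (L != M), so D-series; mu = 7 gives D_7. The Hessian of g at 0 has rank 0. Corank 2; j^3 = -s^3 is a perfect cube, so E-series; the 5-jet and mu = 8 give E_8. f is D_7 but g is E_8, hence not right-equivalent.

No.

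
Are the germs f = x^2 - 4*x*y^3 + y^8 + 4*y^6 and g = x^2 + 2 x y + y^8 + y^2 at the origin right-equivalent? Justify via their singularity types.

The Hessian of f at 0 has rank 1. Corank 1: A-series; mu = 7 gives A_7. The Hessian of g at 0 has rank 1. Corank 1: A-series; mu = 7 gives A_7. Both have type A_7, hence right-equivalent.

Yes.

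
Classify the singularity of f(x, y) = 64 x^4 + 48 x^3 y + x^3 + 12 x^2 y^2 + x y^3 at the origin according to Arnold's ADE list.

E7

The Hessian of f at 0 has rank 0. Corank 2; j^3 = x^3 is a perfect cube, so E-series; the 4-jet and mu = 7 give E_7.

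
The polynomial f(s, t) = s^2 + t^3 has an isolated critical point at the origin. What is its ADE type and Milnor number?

The Hessian of f at 0 has rank 1. Corank 1: A-series; mu = 2 gives A_2.

Type A_{2}, Milnor number mu = 2.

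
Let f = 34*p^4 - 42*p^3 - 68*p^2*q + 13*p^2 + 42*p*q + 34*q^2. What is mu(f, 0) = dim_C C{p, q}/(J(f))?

1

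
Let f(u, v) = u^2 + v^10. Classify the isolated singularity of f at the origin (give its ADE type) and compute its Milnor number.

The Hessian of f at 0 is [[2, 0], [0, 0]] with rank 1, so corank 1. A Groebner basis of the Jacobian ideal J(f) in C{u,v} is {v^9, u}; counting standard monomials gives mu = 9. Corank 1: A-series; mu = 9 gives A_9.

Type A_{9}, Milnor number mu = 9.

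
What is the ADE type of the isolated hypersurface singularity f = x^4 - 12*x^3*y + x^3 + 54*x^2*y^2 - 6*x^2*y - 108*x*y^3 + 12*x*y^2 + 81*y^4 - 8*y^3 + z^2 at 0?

The Hessian of f at 0 has rank 1. Corank 2; j^3 = (x - 2*y)^3 is a perfect cube, so E-series; the 4-jet and mu = 6 give E_6.

E6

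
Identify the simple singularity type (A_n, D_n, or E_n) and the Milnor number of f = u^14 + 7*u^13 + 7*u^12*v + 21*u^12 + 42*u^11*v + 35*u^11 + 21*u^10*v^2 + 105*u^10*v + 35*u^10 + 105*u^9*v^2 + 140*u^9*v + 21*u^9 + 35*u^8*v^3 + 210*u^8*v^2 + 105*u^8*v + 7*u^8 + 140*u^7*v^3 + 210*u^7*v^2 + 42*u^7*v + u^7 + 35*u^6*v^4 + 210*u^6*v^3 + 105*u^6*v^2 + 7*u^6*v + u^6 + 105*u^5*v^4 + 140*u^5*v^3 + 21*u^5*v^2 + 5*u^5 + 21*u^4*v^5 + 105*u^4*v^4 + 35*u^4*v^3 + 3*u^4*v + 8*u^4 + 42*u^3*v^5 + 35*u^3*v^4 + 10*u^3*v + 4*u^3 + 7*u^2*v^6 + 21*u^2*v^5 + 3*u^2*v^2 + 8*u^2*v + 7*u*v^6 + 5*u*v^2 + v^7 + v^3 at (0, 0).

Type D_{8}, Milnor number mu = 8.

The Hessian of f at 0 is [[0, 0], [0, 0]] with rank 0, so corank 2. A Groebner basis of the Jacobian ideal J(f) in C{u,v} is {-864*u^2/29 + u*v^3 - 24*u*v^2/29 - 1264*u*v/29 - 62*v^3/29 - 416*v^2/29, 3392*u^2/29 - 112*u*v^2/29 + 4928*u*v/29 + v^4 + 136*v^3/29 + 1616*v^2/29, u^3 + 170*u^2/29 - 42*u*v^2/29 + 253*u*v/29 - 7*v^3/29 + 84*v^2/29, u^2*v - 112*u^2/29 + 42*u*v^2/29 - 166*u*v/29 + 7*v^3/29 - 55*v^2/29}; counting standard monomials gives mu = 8. Corank 2; j^3 = (u + v)*(2*u + v)^2 has shape L^2 M (L != M), so D-series; mu = 8 gives D_8.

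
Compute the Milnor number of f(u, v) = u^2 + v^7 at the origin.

6

The Hessian of f at 0 has rank 1. Corank 1: A-series; mu = 6 gives A_6.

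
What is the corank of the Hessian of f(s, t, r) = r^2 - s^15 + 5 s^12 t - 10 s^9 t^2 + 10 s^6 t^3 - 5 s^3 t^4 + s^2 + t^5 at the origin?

1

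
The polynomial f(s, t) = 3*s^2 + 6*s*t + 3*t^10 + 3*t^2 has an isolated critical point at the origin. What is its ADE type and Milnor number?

The Hessian of f at 0 has rank 1. Corank 1: A-series; mu = 9 gives A_9.

Type A9, Milnor number mu = 9.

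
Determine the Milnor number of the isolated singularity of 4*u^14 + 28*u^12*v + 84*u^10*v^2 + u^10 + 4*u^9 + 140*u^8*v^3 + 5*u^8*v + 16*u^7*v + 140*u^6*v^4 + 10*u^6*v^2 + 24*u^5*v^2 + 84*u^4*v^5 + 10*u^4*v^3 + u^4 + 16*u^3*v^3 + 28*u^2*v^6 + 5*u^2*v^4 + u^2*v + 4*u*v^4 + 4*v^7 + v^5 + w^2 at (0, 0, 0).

6

The Hessian of f at 0 has rank 1. Corank 2; j^3 = u^2*v has shape L^2 M (L != M), so D-series; mu = 6 gives D_6.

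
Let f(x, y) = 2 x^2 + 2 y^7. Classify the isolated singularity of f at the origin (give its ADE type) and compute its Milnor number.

The Hessian of f at 0 is [[4, 0], [0, 0]] with rank 1, so corank 1. A Groebner basis of the Jacobian ideal J(f) in C{x,y} is {y^6, x}; counting standard monomials gives mu = 6. Corank 1: A-series; mu = 6 gives A_6.

Type A6, Milnor number mu = 6.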